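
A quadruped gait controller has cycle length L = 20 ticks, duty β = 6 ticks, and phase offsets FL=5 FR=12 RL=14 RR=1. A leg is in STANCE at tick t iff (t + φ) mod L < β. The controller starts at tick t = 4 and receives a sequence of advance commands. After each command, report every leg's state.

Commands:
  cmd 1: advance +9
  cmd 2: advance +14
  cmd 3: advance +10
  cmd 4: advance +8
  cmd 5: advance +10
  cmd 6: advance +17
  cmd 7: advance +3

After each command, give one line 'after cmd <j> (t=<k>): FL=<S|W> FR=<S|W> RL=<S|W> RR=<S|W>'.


start t=4: FL=W FR=W RL=W RR=S
cmd 1: advance +9 → t=13, phase=(18,5,7,14) → FL=W FR=S RL=W RR=W
cmd 2: advance +14 → t=27, phase=(12,19,1,8) → FL=W FR=W RL=S RR=W
cmd 3: advance +10 → t=37, phase=(2,9,11,18) → FL=S FR=W RL=W RR=W
cmd 4: advance +8 → t=45, phase=(10,17,19,6) → FL=W FR=W RL=W RR=W
cmd 5: advance +10 → t=55, phase=(0,7,9,16) → FL=S FR=W RL=W RR=W
cmd 6: advance +17 → t=72, phase=(17,4,6,13) → FL=W FR=S RL=W RR=W
cmd 7: advance +3 → t=75, phase=(0,7,9,16) → FL=S FR=W RL=W RR=W

after cmd 1 (t=13): FL=W FR=S RL=W RR=W
after cmd 2 (t=27): FL=W FR=W RL=S RR=W
after cmd 3 (t=37): FL=S FR=W RL=W RR=W
after cmd 4 (t=45): FL=W FR=W RL=W RR=W
after cmd 5 (t=55): FL=S FR=W RL=W RR=W
after cmd 6 (t=72): FL=W FR=S RL=W RR=W
after cmd 7 (t=75): FL=S FR=W RL=W RR=W


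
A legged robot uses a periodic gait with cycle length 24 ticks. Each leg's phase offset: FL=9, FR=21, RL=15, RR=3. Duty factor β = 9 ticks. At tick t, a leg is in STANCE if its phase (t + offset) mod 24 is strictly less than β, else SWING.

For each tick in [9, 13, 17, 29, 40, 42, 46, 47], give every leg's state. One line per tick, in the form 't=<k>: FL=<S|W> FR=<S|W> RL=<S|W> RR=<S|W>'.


t=9: phase=(18,6,0,12) vs β=9 → FL=W FR=S RL=S RR=W
t=13: phase=(22,10,4,16) vs β=9 → FL=W FR=W RL=S RR=W
t=17: phase=(2,14,8,20) vs β=9 → FL=S FR=W RL=S RR=W
t=29: phase=(14,2,20,8) vs β=9 → FL=W FR=S RL=W RR=S
t=40: phase=(1,13,7,19) vs β=9 → FL=S FR=W RL=S RR=W
t=42: phase=(3,15,9,21) vs β=9 → FL=S FR=W RL=W RR=W
t=46: phase=(7,19,13,1) vs β=9 → FL=S FR=W RL=W RR=S
t=47: phase=(8,20,14,2) vs β=9 → FL=S FR=W RL=W RR=S

t=9: FL=W FR=S RL=S RR=W
t=13: FL=W FR=W RL=S RR=W
t=17: FL=S FR=W RL=S RR=W
t=29: FL=W FR=S RL=W RR=S
t=40: FL=S FR=W RL=S RR=W
t=42: FL=S FR=W RL=W RR=W
t=46: FL=S FR=W RL=W RR=S
t=47: FL=S FR=W RL=W RR=S


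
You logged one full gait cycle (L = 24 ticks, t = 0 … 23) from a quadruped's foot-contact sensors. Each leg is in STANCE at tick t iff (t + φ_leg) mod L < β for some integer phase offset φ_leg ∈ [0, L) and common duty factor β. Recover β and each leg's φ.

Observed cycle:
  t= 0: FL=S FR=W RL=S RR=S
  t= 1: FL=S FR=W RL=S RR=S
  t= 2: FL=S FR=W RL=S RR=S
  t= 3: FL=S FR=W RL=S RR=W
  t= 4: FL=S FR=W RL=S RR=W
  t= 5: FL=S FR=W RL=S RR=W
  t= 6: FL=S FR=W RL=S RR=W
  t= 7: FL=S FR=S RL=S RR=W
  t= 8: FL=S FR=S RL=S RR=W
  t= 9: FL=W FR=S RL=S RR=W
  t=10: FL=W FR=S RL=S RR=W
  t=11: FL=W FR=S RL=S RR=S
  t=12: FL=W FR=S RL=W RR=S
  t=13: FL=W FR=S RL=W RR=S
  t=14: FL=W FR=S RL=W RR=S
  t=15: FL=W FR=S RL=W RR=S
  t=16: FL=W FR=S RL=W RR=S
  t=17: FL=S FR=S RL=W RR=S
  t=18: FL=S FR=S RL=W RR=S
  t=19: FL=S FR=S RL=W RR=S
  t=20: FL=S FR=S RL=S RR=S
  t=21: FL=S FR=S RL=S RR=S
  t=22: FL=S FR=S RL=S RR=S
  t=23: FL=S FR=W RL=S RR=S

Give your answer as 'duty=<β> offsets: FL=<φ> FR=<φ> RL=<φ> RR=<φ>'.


duty β = stance ticks per leg = 16
FL: stance ticks = 16; W→S at t=17 → φ=7
FR: stance ticks = 16; W→S at t=7 → φ=17
RL: stance ticks = 16; W→S at t=20 → φ=4
RR: stance ticks = 16; W→S at t=11 → φ=13

duty=16 offsets: FL=7 FR=17 RL=4 RR=13


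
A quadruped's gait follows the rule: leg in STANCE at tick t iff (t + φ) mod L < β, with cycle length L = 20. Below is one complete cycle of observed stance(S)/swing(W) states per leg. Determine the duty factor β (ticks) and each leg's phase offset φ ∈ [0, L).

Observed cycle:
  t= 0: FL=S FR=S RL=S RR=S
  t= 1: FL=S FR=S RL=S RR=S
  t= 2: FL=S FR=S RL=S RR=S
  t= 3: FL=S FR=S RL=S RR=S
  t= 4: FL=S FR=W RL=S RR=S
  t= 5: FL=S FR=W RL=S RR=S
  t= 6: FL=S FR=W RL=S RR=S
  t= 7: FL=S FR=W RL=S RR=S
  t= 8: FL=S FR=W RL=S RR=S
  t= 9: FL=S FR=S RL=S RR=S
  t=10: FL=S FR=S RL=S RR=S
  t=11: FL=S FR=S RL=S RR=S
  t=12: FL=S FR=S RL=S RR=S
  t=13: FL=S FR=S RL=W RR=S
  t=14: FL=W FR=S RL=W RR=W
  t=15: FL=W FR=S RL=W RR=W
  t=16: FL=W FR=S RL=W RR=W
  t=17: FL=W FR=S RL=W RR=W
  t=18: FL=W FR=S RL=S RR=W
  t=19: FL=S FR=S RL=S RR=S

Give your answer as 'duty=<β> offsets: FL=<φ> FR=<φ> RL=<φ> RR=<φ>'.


duty β = stance ticks per leg = 15
FL: stance ticks = 15; W→S at t=19 → φ=1
FR: stance ticks = 15; W→S at t=9 → φ=11
RL: stance ticks = 15; W→S at t=18 → φ=2
RR: stance ticks = 15; W→S at t=19 → φ=1

duty=15 offsets: FL=1 FR=11 RL=2 RR=1


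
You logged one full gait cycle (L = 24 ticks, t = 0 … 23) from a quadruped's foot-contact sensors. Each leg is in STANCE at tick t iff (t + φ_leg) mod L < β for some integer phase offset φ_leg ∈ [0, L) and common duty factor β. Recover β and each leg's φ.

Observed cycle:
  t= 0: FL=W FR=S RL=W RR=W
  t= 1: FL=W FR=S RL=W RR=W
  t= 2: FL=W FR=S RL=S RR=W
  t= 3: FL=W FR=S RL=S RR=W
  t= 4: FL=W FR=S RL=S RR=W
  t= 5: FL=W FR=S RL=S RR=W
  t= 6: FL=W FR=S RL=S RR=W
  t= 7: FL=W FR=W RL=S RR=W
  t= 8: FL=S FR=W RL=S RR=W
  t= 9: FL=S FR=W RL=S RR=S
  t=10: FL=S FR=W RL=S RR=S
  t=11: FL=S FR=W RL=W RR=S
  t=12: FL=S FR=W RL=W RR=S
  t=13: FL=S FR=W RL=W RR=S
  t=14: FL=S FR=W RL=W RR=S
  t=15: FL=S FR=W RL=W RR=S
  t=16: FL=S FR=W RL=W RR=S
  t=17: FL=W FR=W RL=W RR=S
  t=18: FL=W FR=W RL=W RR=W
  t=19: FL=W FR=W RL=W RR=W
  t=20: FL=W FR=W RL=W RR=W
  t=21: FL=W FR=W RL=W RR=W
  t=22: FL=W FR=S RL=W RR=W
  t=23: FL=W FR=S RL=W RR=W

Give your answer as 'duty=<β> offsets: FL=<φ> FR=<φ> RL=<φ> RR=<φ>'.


duty β = stance ticks per leg = 9
FL: stance ticks = 9; W→S at t=8 → φ=16
FR: stance ticks = 9; W→S at t=22 → φ=2
RL: stance ticks = 9; W→S at t=2 → φ=22
RR: stance ticks = 9; W→S at t=9 → φ=15

duty=9 offsets: FL=16 FR=2 RL=22 RR=15


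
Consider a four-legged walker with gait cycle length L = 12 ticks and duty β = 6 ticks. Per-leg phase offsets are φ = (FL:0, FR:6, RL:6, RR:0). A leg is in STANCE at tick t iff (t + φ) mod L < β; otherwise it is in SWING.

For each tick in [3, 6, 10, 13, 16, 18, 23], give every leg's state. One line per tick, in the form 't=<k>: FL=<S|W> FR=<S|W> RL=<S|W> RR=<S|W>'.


t=3: phase=(3,9,9,3) vs β=6 → FL=S FR=W RL=W RR=S
t=6: phase=(6,0,0,6) vs β=6 → FL=W FR=S RL=S RR=W
t=10: phase=(10,4,4,10) vs β=6 → FL=W FR=S RL=S RR=W
t=13: phase=(1,7,7,1) vs β=6 → FL=S FR=W RL=W RR=S
t=16: phase=(4,10,10,4) vs β=6 → FL=S FR=W RL=W RR=S
t=18: phase=(6,0,0,6) vs β=6 → FL=W FR=S RL=S RR=W
t=23: phase=(11,5,5,11) vs β=6 → FL=W FR=S RL=S RR=W

t=3: FL=S FR=W RL=W RR=S
t=6: FL=W FR=S RL=S RR=W
t=10: FL=W FR=S RL=S RR=W
t=13: FL=S FR=W RL=W RR=S
t=16: FL=S FR=W RL=W RR=S
t=18: FL=W FR=S RL=S RR=W
t=23: FL=W FR=S RL=S RR=W


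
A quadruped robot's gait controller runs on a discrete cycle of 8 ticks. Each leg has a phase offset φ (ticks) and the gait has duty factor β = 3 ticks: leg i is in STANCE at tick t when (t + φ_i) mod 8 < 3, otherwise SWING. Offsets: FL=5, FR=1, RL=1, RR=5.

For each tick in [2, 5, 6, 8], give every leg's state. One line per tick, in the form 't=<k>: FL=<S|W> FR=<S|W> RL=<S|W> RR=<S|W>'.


t=2: FL=W FR=W RL=W RR=W
t=5: FL=S FR=W RL=W RR=S
t=6: FL=W FR=W RL=W RR=W
t=8: FL=W FR=S RL=S RR=W

t=2: phase=(7,3,3,7) vs β=3 → FL=W FR=W RL=W RR=W
t=5: phase=(2,6,6,2) vs β=3 → FL=S FR=W RL=W RR=S
t=6: phase=(3,7,7,3) vs β=3 → FL=W FR=W RL=W RR=W
t=8: phase=(5,1,1,5) vs β=3 → FL=W FR=S RL=S RR=W


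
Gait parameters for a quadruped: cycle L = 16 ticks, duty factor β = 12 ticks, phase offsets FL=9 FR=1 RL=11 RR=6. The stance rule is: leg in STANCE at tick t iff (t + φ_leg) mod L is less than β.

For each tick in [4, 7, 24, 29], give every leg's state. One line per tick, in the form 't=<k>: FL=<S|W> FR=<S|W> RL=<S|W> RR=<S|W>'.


t=4: FL=W FR=S RL=W RR=S
t=7: FL=S FR=S RL=S RR=W
t=24: FL=S FR=S RL=S RR=W
t=29: FL=S FR=W RL=S RR=S

t=4: phase=(13,5,15,10) vs β=12 → FL=W FR=S RL=W RR=S
t=7: phase=(0,8,2,13) vs β=12 → FL=S FR=S RL=S RR=W
t=24: phase=(1,9,3,14) vs β=12 → FL=S FR=S RL=S RR=W
t=29: phase=(6,14,8,3) vs β=12 → FL=S FR=W RL=S RR=S


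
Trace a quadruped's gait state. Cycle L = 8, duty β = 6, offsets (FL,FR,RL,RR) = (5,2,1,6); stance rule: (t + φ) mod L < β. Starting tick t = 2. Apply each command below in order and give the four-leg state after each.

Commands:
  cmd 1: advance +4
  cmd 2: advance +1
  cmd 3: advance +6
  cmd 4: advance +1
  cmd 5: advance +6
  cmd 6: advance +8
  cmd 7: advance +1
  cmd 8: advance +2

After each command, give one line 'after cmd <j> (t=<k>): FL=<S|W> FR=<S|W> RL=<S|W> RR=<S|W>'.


after cmd 1 (t=6): FL=S FR=S RL=W RR=S
after cmd 2 (t=7): FL=S FR=S RL=S RR=S
after cmd 3 (t=13): FL=S FR=W RL=W RR=S
after cmd 4 (t=14): FL=S FR=S RL=W RR=S
after cmd 5 (t=20): FL=S FR=W RL=S RR=S
after cmd 6 (t=28): FL=S FR=W RL=S RR=S
after cmd 7 (t=29): FL=S FR=W RL=W RR=S
after cmd 8 (t=31): FL=S FR=S RL=S RR=S

start t=2: FL=W FR=S RL=S RR=S
cmd 1: advance +4 → t=6, phase=(3,0,7,4) → FL=S FR=S RL=W RR=S
cmd 2: advance +1 → t=7, phase=(4,1,0,5) → FL=S FR=S RL=S RR=S
cmd 3: advance +6 → t=13, phase=(2,7,6,3) → FL=S FR=W RL=W RR=S
cmd 4: advance +1 → t=14, phase=(3,0,7,4) → FL=S FR=S RL=W RR=S
cmd 5: advance +6 → t=20, phase=(1,6,5,2) → FL=S FR=W RL=S RR=S
cmd 6: advance +8 → t=28, phase=(1,6,5,2) → FL=S FR=W RL=S RR=S
cmd 7: advance +1 → t=29, phase=(2,7,6,3) → FL=S FR=W RL=W RR=S
cmd 8: advance +2 → t=31, phase=(4,1,0,5) → FL=S FR=S RL=S RR=S


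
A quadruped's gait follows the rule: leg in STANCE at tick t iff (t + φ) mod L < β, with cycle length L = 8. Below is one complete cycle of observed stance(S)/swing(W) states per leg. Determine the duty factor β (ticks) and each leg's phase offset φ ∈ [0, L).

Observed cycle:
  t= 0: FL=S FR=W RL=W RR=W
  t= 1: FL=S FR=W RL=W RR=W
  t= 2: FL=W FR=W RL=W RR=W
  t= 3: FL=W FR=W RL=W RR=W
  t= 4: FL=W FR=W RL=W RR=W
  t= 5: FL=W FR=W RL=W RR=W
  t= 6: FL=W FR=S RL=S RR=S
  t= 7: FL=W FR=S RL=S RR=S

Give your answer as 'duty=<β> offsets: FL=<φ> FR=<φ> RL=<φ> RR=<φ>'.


duty=2 offsets: FL=0 FR=2 RL=2 RR=2

duty β = stance ticks per leg = 2
FL: stance ticks = 2; W→S at t=0 → φ=0
FR: stance ticks = 2; W→S at t=6 → φ=2
RL: stance ticks = 2; W→S at t=6 → φ=2
RR: stance ticks = 2; W→S at t=6 → φ=2


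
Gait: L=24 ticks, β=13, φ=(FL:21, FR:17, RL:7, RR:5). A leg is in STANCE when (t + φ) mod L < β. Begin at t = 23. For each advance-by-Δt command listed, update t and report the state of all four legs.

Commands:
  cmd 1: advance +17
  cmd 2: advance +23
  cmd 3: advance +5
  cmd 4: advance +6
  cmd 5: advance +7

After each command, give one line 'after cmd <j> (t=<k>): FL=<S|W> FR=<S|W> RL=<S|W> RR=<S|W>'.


after cmd 1 (t=40): FL=W FR=S RL=W RR=W
after cmd 2 (t=63): FL=S FR=S RL=W RR=W
after cmd 3 (t=68): FL=W FR=W RL=S RR=S
after cmd 4 (t=74): FL=W FR=W RL=S RR=S
after cmd 5 (t=81): FL=S FR=S RL=W RR=W

start t=23: FL=W FR=W RL=S RR=S
cmd 1: advance +17 → t=40, phase=(13,9,23,21) → FL=W FR=S RL=W RR=W
cmd 2: advance +23 → t=63, phase=(12,8,22,20) → FL=S FR=S RL=W RR=W
cmd 3: advance +5 → t=68, phase=(17,13,3,1) → FL=W FR=W RL=S RR=S
cmd 4: advance +6 → t=74, phase=(23,19,9,7) → FL=W FR=W RL=S RR=S
cmd 5: advance +7 → t=81, phase=(6,2,16,14) → FL=S FR=S RL=W RR=W


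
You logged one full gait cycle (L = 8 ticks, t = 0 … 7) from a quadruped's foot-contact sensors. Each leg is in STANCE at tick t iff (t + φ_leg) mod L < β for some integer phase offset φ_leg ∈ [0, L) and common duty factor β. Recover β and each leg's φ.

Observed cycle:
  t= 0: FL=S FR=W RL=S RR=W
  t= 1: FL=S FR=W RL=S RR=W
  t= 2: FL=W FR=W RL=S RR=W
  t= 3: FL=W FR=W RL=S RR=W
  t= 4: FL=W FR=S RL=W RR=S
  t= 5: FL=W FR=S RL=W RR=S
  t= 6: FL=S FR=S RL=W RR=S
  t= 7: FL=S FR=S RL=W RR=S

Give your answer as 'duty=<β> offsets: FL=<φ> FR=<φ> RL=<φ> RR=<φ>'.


duty=4 offsets: FL=2 FR=4 RL=0 RR=4

duty β = stance ticks per leg = 4
FL: stance ticks = 4; W→S at t=6 → φ=2
FR: stance ticks = 4; W→S at t=4 → φ=4
RL: stance ticks = 4; W→S at t=0 → φ=0
RR: stance ticks = 4; W→S at t=4 → φ=4


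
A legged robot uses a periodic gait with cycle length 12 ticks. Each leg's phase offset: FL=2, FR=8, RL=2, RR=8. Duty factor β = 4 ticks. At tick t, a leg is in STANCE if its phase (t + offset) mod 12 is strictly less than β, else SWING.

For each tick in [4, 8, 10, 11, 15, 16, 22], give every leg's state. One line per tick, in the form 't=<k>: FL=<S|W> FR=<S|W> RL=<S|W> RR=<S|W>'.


t=4: phase=(6,0,6,0) vs β=4 → FL=W FR=S RL=W RR=S
t=8: phase=(10,4,10,4) vs β=4 → FL=W FR=W RL=W RR=W
t=10: phase=(0,6,0,6) vs β=4 → FL=S FR=W RL=S RR=W
t=11: phase=(1,7,1,7) vs β=4 → FL=S FR=W RL=S RR=W
t=15: phase=(5,11,5,11) vs β=4 → FL=W FR=W RL=W RR=W
t=16: phase=(6,0,6,0) vs β=4 → FL=W FR=S RL=W RR=S
t=22: phase=(0,6,0,6) vs β=4 → FL=S FR=W RL=S RR=W

t=4: FL=W FR=S RL=W RR=S
t=8: FL=W FR=W RL=W RR=W
t=10: FL=S FR=W RL=S RR=W
t=11: FL=S FR=W RL=S RR=W
t=15: FL=W FR=W RL=W RR=W
t=16: FL=W FR=S RL=W RR=S
t=22: FL=S FR=W RL=S RR=W


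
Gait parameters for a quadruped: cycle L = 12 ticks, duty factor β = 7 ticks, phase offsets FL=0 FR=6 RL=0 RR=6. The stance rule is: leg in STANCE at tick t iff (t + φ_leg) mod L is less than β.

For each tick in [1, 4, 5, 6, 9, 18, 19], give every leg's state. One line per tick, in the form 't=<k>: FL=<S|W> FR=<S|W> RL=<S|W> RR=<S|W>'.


t=1: FL=S FR=W RL=S RR=W
t=4: FL=S FR=W RL=S RR=W
t=5: FL=S FR=W RL=S RR=W
t=6: FL=S FR=S RL=S RR=S
t=9: FL=W FR=S RL=W RR=S
t=18: FL=S FR=S RL=S RR=S
t=19: FL=W FR=S RL=W RR=S

t=1: phase=(1,7,1,7) vs β=7 → FL=S FR=W RL=S RR=W
t=4: phase=(4,10,4,10) vs β=7 → FL=S FR=W RL=S RR=W
t=5: phase=(5,11,5,11) vs β=7 → FL=S FR=W RL=S RR=W
t=6: phase=(6,0,6,0) vs β=7 → FL=S FR=S RL=S RR=S
t=9: phase=(9,3,9,3) vs β=7 → FL=W FR=S RL=W RR=S
t=18: phase=(6,0,6,0) vs β=7 → FL=S FR=S RL=S RR=S
t=19: phase=(7,1,7,1) vs β=7 → FL=W FR=S RL=W RR=S


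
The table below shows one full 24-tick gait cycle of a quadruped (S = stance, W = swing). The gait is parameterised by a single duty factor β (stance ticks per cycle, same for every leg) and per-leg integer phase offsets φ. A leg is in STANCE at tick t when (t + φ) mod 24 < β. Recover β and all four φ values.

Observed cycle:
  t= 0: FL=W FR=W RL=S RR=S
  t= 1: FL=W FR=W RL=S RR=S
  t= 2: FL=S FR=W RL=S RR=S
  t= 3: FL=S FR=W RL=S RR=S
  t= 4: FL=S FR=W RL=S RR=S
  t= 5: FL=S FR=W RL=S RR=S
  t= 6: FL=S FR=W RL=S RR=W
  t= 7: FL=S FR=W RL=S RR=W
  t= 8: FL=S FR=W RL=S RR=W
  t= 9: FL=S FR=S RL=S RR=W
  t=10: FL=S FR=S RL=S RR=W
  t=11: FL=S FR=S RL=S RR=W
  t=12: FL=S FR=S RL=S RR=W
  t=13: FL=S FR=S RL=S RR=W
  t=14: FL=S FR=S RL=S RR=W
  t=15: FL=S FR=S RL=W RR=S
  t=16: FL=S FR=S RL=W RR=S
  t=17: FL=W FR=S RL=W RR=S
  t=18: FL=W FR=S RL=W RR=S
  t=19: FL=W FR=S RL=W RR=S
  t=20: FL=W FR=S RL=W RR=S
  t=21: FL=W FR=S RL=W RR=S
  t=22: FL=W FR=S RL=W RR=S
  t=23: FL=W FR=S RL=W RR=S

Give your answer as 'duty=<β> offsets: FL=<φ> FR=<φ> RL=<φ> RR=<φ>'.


duty β = stance ticks per leg = 15
FL: stance ticks = 15; W→S at t=2 → φ=22
FR: stance ticks = 15; W→S at t=9 → φ=15
RL: stance ticks = 15; W→S at t=0 → φ=0
RR: stance ticks = 15; W→S at t=15 → φ=9

duty=15 offsets: FL=22 FR=15 RL=0 RR=9


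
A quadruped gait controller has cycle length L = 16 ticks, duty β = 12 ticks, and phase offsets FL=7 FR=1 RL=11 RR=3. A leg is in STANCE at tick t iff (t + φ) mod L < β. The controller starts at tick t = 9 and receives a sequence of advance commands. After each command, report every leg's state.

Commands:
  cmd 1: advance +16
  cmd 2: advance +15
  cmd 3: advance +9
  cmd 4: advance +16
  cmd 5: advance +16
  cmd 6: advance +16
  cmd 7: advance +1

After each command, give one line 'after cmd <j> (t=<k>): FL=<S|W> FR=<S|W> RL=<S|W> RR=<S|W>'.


after cmd 1 (t=25): FL=S FR=S RL=S RR=W
after cmd 2 (t=40): FL=W FR=S RL=S RR=S
after cmd 3 (t=49): FL=S FR=S RL=W RR=S
after cmd 4 (t=65): FL=S FR=S RL=W RR=S
after cmd 5 (t=81): FL=S FR=S RL=W RR=S
after cmd 6 (t=97): FL=S FR=S RL=W RR=S
after cmd 7 (t=98): FL=S FR=S RL=W RR=S

start t=9: FL=S FR=S RL=S RR=W
cmd 1: advance +16 → t=25, phase=(0,10,4,12) → FL=S FR=S RL=S RR=W
cmd 2: advance +15 → t=40, phase=(15,9,3,11) → FL=W FR=S RL=S RR=S
cmd 3: advance +9 → t=49, phase=(8,2,12,4) → FL=S FR=S RL=W RR=S
cmd 4: advance +16 → t=65, phase=(8,2,12,4) → FL=S FR=S RL=W RR=S
cmd 5: advance +16 → t=81, phase=(8,2,12,4) → FL=S FR=S RL=W RR=S
cmd 6: advance +16 → t=97, phase=(8,2,12,4) → FL=S FR=S RL=W RR=S
cmd 7: advance +1 → t=98, phase=(9,3,13,5) → FL=S FR=S RL=W RR=S


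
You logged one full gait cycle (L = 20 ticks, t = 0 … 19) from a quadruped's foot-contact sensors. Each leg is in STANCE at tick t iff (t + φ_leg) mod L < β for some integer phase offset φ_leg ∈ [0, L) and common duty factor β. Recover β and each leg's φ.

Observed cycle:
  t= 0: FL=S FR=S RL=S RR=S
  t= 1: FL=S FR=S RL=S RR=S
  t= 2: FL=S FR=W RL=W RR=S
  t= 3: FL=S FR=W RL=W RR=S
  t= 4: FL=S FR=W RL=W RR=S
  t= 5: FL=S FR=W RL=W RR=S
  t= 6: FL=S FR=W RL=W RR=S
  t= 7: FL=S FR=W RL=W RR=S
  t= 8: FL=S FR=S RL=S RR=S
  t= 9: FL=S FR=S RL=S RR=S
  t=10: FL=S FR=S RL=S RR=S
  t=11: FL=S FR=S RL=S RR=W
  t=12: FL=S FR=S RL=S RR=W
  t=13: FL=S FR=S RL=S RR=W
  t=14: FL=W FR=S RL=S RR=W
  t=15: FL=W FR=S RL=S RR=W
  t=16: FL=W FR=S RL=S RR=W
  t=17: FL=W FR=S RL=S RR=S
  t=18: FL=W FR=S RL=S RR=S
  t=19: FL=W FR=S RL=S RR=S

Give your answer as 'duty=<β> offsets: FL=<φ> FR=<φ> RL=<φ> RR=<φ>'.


duty=14 offsets: FL=0 FR=12 RL=12 RR=3

duty β = stance ticks per leg = 14
FL: stance ticks = 14; W→S at t=0 → φ=0
FR: stance ticks = 14; W→S at t=8 → φ=12
RL: stance ticks = 14; W→S at t=8 → φ=12
RR: stance ticks = 14; W→S at t=17 → φ=3


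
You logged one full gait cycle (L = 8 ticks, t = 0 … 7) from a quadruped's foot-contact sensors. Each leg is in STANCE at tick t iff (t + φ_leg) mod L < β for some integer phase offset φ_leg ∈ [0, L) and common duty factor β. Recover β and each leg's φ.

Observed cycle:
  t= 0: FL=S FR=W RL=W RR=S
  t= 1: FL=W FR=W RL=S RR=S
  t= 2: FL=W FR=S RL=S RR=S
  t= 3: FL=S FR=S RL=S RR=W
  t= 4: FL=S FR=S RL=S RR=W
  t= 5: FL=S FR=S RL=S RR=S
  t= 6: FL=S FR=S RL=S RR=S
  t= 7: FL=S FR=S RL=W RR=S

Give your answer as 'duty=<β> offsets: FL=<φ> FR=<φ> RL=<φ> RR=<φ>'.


duty=6 offsets: FL=5 FR=6 RL=7 RR=3

duty β = stance ticks per leg = 6
FL: stance ticks = 6; W→S at t=3 → φ=5
FR: stance ticks = 6; W→S at t=2 → φ=6
RL: stance ticks = 6; W→S at t=1 → φ=7
RR: stance ticks = 6; W→S at t=5 → φ=3


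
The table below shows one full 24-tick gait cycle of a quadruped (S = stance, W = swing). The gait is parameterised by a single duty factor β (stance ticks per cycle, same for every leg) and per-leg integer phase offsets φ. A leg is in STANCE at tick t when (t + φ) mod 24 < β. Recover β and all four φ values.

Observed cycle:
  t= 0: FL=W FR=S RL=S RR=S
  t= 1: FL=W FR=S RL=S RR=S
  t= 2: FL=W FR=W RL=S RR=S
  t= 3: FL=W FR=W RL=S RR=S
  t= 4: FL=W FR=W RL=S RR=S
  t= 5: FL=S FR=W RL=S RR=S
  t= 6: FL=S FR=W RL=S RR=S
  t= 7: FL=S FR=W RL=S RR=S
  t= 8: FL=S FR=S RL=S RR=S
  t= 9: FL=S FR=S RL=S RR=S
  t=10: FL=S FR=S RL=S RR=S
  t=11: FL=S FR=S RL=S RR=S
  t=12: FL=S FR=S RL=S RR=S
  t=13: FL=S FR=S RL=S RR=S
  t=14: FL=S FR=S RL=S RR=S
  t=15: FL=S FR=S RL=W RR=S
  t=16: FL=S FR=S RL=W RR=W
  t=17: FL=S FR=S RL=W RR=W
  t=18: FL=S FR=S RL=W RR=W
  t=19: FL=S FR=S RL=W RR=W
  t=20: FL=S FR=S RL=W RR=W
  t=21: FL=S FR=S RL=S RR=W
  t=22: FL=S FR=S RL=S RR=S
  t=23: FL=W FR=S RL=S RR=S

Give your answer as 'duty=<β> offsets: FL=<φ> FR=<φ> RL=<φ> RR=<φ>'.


duty=18 offsets: FL=19 FR=16 RL=3 RR=2

duty β = stance ticks per leg = 18
FL: stance ticks = 18; W→S at t=5 → φ=19
FR: stance ticks = 18; W→S at t=8 → φ=16
RL: stance ticks = 18; W→S at t=21 → φ=3
RR: stance ticks = 18; W→S at t=22 → φ=2


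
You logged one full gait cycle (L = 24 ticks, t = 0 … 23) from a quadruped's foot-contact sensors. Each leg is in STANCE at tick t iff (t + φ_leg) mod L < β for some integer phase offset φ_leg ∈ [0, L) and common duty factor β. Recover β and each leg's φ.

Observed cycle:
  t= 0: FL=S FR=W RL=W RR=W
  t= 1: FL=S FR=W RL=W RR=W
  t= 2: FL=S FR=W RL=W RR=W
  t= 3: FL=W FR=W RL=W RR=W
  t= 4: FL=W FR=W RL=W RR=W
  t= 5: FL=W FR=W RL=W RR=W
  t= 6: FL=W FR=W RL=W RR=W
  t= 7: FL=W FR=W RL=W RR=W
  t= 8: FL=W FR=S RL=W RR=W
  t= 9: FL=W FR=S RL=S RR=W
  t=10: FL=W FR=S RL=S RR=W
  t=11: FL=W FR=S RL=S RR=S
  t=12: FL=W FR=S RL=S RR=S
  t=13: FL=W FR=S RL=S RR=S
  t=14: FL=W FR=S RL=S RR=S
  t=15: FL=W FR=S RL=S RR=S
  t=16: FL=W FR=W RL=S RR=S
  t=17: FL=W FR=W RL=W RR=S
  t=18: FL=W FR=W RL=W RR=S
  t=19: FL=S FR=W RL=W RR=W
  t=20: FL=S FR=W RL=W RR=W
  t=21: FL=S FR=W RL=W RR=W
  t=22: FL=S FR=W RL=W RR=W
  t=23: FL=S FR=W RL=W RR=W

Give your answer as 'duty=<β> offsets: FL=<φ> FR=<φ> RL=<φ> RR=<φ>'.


duty=8 offsets: FL=5 FR=16 RL=15 RR=13

duty β = stance ticks per leg = 8
FL: stance ticks = 8; W→S at t=19 → φ=5
FR: stance ticks = 8; W→S at t=8 → φ=16
RL: stance ticks = 8; W→S at t=9 → φ=15
RR: stance ticks = 8; W→S at t=11 → φ=13


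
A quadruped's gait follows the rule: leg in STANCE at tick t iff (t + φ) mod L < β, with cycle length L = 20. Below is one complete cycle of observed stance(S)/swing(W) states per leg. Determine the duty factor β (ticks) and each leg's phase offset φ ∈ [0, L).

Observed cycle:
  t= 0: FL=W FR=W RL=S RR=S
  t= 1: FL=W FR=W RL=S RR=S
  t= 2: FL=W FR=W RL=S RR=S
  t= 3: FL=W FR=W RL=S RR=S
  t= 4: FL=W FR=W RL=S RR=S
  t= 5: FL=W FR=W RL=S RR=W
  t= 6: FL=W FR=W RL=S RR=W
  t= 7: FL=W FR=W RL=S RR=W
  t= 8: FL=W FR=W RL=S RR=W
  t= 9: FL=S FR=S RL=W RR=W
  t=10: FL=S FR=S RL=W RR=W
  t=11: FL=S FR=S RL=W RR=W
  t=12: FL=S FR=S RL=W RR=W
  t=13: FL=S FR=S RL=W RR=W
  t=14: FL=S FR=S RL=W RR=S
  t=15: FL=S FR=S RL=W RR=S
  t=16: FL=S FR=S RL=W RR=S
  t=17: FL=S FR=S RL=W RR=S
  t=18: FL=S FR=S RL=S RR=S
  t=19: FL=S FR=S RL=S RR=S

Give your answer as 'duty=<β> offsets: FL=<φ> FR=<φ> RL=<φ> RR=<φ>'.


duty β = stance ticks per leg = 11
FL: stance ticks = 11; W→S at t=9 → φ=11
FR: stance ticks = 11; W→S at t=9 → φ=11
RL: stance ticks = 11; W→S at t=18 → φ=2
RR: stance ticks = 11; W→S at t=14 → φ=6

duty=11 offsets: FL=11 FR=11 RL=2 RR=6


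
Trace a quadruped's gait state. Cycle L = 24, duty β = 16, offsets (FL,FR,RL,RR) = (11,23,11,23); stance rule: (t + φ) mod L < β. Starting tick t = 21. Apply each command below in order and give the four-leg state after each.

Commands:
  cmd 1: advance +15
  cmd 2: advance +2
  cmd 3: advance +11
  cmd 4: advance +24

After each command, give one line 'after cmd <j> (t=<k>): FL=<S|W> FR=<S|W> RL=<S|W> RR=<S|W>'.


start t=21: FL=S FR=W RL=S RR=W
cmd 1: advance +15 → t=36, phase=(23,11,23,11) → FL=W FR=S RL=W RR=S
cmd 2: advance +2 → t=38, phase=(1,13,1,13) → FL=S FR=S RL=S RR=S
cmd 3: advance +11 → t=49, phase=(12,0,12,0) → FL=S FR=S RL=S RR=S
cmd 4: advance +24 → t=73, phase=(12,0,12,0) → FL=S FR=S RL=S RR=S

after cmd 1 (t=36): FL=W FR=S RL=W RR=S
after cmd 2 (t=38): FL=S FR=S RL=S RR=S
after cmd 3 (t=49): FL=S FR=S RL=S RR=S
after cmd 4 (t=73): FL=S FR=S RL=S RR=S


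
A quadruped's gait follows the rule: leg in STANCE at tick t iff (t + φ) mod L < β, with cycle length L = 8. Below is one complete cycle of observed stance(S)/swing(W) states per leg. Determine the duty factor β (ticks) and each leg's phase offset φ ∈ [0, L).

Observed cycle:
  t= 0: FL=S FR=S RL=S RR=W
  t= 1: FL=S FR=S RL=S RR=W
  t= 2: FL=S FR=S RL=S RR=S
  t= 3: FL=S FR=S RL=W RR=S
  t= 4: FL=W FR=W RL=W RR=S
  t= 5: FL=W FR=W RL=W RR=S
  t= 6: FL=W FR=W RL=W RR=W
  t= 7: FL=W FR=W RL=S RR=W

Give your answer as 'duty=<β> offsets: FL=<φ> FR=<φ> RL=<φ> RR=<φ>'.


duty=4 offsets: FL=0 FR=0 RL=1 RR=6

duty β = stance ticks per leg = 4
FL: stance ticks = 4; W→S at t=0 → φ=0
FR: stance ticks = 4; W→S at t=0 → φ=0
RL: stance ticks = 4; W→S at t=7 → φ=1
RR: stance ticks = 4; W→S at t=2 → φ=6


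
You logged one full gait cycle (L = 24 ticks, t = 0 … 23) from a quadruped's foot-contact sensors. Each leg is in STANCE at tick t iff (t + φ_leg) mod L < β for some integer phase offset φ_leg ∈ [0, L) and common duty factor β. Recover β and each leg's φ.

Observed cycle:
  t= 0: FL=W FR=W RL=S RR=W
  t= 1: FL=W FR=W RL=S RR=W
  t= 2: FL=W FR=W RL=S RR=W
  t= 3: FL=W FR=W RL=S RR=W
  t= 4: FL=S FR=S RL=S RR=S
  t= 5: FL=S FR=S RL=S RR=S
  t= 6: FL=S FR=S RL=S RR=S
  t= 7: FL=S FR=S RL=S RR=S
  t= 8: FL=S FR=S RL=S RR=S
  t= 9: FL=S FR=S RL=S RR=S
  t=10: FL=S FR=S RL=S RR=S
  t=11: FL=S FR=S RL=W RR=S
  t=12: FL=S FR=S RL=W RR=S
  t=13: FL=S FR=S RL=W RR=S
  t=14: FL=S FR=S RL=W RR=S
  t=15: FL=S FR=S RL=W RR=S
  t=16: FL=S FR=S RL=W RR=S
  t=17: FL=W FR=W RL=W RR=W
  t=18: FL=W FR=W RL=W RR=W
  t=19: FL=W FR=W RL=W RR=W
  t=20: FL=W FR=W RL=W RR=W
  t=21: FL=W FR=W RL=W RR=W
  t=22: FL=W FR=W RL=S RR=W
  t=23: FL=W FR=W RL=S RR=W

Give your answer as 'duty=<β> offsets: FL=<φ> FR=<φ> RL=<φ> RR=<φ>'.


duty β = stance ticks per leg = 13
FL: stance ticks = 13; W→S at t=4 → φ=20
FR: stance ticks = 13; W→S at t=4 → φ=20
RL: stance ticks = 13; W→S at t=22 → φ=2
RR: stance ticks = 13; W→S at t=4 → φ=20

duty=13 offsets: FL=20 FR=20 RL=2 RR=20


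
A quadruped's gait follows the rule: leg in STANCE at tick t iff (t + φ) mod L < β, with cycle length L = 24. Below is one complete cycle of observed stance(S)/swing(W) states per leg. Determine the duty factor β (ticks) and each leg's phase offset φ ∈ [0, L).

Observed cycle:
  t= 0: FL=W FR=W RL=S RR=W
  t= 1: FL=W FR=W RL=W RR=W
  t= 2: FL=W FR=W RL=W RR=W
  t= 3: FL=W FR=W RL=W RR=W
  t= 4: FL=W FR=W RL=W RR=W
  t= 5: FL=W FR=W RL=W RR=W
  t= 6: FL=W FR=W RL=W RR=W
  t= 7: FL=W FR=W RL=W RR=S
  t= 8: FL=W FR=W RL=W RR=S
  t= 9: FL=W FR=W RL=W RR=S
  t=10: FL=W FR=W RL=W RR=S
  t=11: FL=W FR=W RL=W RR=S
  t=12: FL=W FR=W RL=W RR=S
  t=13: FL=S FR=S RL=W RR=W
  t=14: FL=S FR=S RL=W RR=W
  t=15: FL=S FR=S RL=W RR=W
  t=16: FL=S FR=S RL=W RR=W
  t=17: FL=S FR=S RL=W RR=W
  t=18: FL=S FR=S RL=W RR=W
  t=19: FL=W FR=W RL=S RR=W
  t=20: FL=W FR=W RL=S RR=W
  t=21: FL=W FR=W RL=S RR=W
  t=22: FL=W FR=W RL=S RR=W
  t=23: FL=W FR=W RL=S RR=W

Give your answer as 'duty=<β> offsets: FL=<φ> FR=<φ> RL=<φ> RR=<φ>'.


duty=6 offsets: FL=11 FR=11 RL=5 RR=17

duty β = stance ticks per leg = 6
FL: stance ticks = 6; W→S at t=13 → φ=11
FR: stance ticks = 6; W→S at t=13 → φ=11
RL: stance ticks = 6; W→S at t=19 → φ=5
RR: stance ticks = 6; W→S at t=7 → φ=17


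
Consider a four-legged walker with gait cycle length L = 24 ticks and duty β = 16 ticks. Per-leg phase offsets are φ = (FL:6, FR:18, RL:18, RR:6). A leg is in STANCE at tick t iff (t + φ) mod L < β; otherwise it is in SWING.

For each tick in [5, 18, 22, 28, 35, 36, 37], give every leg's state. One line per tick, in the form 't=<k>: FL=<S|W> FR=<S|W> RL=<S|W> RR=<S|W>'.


t=5: FL=S FR=W RL=W RR=S
t=18: FL=S FR=S RL=S RR=S
t=22: FL=S FR=W RL=W RR=S
t=28: FL=S FR=W RL=W RR=S
t=35: FL=W FR=S RL=S RR=W
t=36: FL=W FR=S RL=S RR=W
t=37: FL=W FR=S RL=S RR=W

t=5: phase=(11,23,23,11) vs β=16 → FL=S FR=W RL=W RR=S
t=18: phase=(0,12,12,0) vs β=16 → FL=S FR=S RL=S RR=S
t=22: phase=(4,16,16,4) vs β=16 → FL=S FR=W RL=W RR=S
t=28: phase=(10,22,22,10) vs β=16 → FL=S FR=W RL=W RR=S
t=35: phase=(17,5,5,17) vs β=16 → FL=W FR=S RL=S RR=W
t=36: phase=(18,6,6,18) vs β=16 → FL=W FR=S RL=S RR=W
t=37: phase=(19,7,7,19) vs β=16 → FL=W FR=S RL=S RR=W


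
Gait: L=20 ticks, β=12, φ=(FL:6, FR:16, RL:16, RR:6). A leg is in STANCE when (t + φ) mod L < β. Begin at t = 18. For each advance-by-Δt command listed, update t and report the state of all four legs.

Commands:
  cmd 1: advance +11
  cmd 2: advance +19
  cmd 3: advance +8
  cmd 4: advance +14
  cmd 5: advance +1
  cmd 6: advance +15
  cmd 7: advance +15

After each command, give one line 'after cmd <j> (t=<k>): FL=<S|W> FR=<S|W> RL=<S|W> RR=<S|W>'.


after cmd 1 (t=29): FL=W FR=S RL=S RR=W
after cmd 2 (t=48): FL=W FR=S RL=S RR=W
after cmd 3 (t=56): FL=S FR=W RL=W RR=S
after cmd 4 (t=70): FL=W FR=S RL=S RR=W
after cmd 5 (t=71): FL=W FR=S RL=S RR=W
after cmd 6 (t=86): FL=W FR=S RL=S RR=W
after cmd 7 (t=101): FL=S FR=W RL=W RR=S

start t=18: FL=S FR=W RL=W RR=S
cmd 1: advance +11 → t=29, phase=(15,5,5,15) → FL=W FR=S RL=S RR=W
cmd 2: advance +19 → t=48, phase=(14,4,4,14) → FL=W FR=S RL=S RR=W
cmd 3: advance +8 → t=56, phase=(2,12,12,2) → FL=S FR=W RL=W RR=S
cmd 4: advance +14 → t=70, phase=(16,6,6,16) → FL=W FR=S RL=S RR=W
cmd 5: advance +1 → t=71, phase=(17,7,7,17) → FL=W FR=S RL=S RR=W
cmd 6: advance +15 → t=86, phase=(12,2,2,12) → FL=W FR=S RL=S RR=W
cmd 7: advance +15 → t=101, phase=(7,17,17,7) → FL=S FR=W RL=W RR=S


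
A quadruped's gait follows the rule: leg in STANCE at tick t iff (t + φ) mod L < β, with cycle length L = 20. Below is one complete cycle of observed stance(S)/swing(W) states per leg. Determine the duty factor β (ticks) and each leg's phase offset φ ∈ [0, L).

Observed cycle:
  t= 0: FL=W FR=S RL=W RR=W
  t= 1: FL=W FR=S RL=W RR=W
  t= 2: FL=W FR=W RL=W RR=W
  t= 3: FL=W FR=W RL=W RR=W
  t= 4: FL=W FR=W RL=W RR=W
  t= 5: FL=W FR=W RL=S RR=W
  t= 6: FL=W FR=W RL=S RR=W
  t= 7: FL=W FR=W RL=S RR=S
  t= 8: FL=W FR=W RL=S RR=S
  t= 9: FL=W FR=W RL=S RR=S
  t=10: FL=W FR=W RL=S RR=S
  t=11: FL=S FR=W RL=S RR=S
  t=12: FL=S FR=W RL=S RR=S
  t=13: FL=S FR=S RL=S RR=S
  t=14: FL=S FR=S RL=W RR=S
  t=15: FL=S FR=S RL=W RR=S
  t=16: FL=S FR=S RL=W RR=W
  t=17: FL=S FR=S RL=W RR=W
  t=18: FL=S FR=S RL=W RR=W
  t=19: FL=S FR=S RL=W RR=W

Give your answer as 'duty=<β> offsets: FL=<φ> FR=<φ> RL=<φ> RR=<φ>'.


duty=9 offsets: FL=9 FR=7 RL=15 RR=13

duty β = stance ticks per leg = 9
FL: stance ticks = 9; W→S at t=11 → φ=9
FR: stance ticks = 9; W→S at t=13 → φ=7
RL: stance ticks = 9; W→S at t=5 → φ=15
RR: stance ticks = 9; W→S at t=7 → φ=13


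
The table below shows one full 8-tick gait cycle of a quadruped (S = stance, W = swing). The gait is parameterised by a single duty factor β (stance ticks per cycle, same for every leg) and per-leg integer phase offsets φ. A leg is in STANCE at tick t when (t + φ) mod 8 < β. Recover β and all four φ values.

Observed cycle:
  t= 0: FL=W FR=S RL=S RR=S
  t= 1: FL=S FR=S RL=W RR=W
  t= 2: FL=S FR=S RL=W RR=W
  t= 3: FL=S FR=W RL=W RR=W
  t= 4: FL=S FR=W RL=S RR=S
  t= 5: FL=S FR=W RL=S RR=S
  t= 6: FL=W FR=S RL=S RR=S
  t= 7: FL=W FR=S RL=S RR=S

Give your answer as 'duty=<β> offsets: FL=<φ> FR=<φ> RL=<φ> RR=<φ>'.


duty=5 offsets: FL=7 FR=2 RL=4 RR=4

duty β = stance ticks per leg = 5
FL: stance ticks = 5; W→S at t=1 → φ=7
FR: stance ticks = 5; W→S at t=6 → φ=2
RL: stance ticks = 5; W→S at t=4 → φ=4
RR: stance ticks = 5; W→S at t=4 → φ=4


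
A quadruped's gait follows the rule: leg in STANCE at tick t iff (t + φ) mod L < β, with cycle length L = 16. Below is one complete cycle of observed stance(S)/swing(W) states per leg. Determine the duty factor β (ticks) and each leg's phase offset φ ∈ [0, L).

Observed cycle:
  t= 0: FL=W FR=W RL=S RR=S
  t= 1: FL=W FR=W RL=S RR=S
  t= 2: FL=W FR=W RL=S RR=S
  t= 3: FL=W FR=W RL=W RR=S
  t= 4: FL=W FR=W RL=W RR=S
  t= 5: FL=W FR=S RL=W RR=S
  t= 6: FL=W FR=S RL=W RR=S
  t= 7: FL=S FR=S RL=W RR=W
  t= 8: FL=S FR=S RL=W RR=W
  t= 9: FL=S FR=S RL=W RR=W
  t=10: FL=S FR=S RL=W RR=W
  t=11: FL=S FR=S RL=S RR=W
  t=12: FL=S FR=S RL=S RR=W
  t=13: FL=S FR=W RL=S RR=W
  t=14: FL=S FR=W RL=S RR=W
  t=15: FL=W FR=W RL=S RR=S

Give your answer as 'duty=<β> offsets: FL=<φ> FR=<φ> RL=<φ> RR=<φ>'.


duty=8 offsets: FL=9 FR=11 RL=5 RR=1

duty β = stance ticks per leg = 8
FL: stance ticks = 8; W→S at t=7 → φ=9
FR: stance ticks = 8; W→S at t=5 → φ=11
RL: stance ticks = 8; W→S at t=11 → φ=5
RR: stance ticks = 8; W→S at t=15 → φ=1


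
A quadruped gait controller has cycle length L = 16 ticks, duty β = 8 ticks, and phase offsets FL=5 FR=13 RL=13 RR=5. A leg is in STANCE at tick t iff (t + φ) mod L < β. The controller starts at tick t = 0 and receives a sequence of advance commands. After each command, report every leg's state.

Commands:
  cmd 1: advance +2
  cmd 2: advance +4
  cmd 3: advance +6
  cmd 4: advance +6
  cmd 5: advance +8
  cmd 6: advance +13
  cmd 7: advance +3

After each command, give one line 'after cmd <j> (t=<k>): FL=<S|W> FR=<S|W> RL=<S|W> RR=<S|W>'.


start t=0: FL=S FR=W RL=W RR=S
cmd 1: advance +2 → t=2, phase=(7,15,15,7) → FL=S FR=W RL=W RR=S
cmd 2: advance +4 → t=6, phase=(11,3,3,11) → FL=W FR=S RL=S RR=W
cmd 3: advance +6 → t=12, phase=(1,9,9,1) → FL=S FR=W RL=W RR=S
cmd 4: advance +6 → t=18, phase=(7,15,15,7) → FL=S FR=W RL=W RR=S
cmd 5: advance +8 → t=26, phase=(15,7,7,15) → FL=W FR=S RL=S RR=W
cmd 6: advance +13 → t=39, phase=(12,4,4,12) → FL=W FR=S RL=S RR=W
cmd 7: advance +3 → t=42, phase=(15,7,7,15) → FL=W FR=S RL=S RR=W

after cmd 1 (t=2): FL=S FR=W RL=W RR=S
after cmd 2 (t=6): FL=W FR=S RL=S RR=W
after cmd 3 (t=12): FL=S FR=W RL=W RR=S
after cmd 4 (t=18): FL=S FR=W RL=W RR=S
after cmd 5 (t=26): FL=W FR=S RL=S RR=W
after cmd 6 (t=39): FL=W FR=S RL=S RR=W
after cmd 7 (t=42): FL=W FR=S RL=S RR=W


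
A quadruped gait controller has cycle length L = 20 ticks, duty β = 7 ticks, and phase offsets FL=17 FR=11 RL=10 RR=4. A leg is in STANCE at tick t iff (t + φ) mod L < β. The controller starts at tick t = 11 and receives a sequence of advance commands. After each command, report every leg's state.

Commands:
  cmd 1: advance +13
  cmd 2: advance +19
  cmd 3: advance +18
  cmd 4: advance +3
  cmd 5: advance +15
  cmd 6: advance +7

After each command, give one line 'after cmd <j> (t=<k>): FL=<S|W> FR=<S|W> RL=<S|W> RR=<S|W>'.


start t=11: FL=W FR=S RL=S RR=W
cmd 1: advance +13 → t=24, phase=(1,15,14,8) → FL=S FR=W RL=W RR=W
cmd 2: advance +19 → t=43, phase=(0,14,13,7) → FL=S FR=W RL=W RR=W
cmd 3: advance +18 → t=61, phase=(18,12,11,5) → FL=W FR=W RL=W RR=S
cmd 4: advance +3 → t=64, phase=(1,15,14,8) → FL=S FR=W RL=W RR=W
cmd 5: advance +15 → t=79, phase=(16,10,9,3) → FL=W FR=W RL=W RR=S
cmd 6: advance +7 → t=86, phase=(3,17,16,10) → FL=S FR=W RL=W RR=W

after cmd 1 (t=24): FL=S FR=W RL=W RR=W
after cmd 2 (t=43): FL=S FR=W RL=W RR=W
after cmd 3 (t=61): FL=W FR=W RL=W RR=S
after cmd 4 (t=64): FL=S FR=W RL=W RR=W
after cmd 5 (t=79): FL=W FR=W RL=W RR=S
after cmd 6 (t=86): FL=S FR=W RL=W RR=W


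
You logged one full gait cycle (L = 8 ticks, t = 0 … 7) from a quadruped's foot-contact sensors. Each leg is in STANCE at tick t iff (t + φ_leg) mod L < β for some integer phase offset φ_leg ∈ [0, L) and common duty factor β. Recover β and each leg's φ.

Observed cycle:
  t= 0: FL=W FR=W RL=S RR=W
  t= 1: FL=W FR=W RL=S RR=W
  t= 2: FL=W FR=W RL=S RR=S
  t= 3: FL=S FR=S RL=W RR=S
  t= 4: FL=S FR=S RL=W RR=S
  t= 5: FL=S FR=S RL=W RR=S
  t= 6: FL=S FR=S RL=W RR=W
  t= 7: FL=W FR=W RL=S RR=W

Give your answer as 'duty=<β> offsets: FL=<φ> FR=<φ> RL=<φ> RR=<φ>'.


duty β = stance ticks per leg = 4
FL: stance ticks = 4; W→S at t=3 → φ=5
FR: stance ticks = 4; W→S at t=3 → φ=5
RL: stance ticks = 4; W→S at t=7 → φ=1
RR: stance ticks = 4; W→S at t=2 → φ=6

duty=4 offsets: FL=5 FR=5 RL=1 RR=6


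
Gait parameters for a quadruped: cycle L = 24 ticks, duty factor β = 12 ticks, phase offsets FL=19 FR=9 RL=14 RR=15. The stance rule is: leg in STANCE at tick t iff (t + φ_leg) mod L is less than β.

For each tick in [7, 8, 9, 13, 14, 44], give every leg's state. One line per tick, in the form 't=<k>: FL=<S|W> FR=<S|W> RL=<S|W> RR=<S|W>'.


t=7: FL=S FR=W RL=W RR=W
t=8: FL=S FR=W RL=W RR=W
t=9: FL=S FR=W RL=W RR=S
t=13: FL=S FR=W RL=S RR=S
t=14: FL=S FR=W RL=S RR=S
t=44: FL=W FR=S RL=S RR=S

t=7: phase=(2,16,21,22) vs β=12 → FL=S FR=W RL=W RR=W
t=8: phase=(3,17,22,23) vs β=12 → FL=S FR=W RL=W RR=W
t=9: phase=(4,18,23,0) vs β=12 → FL=S FR=W RL=W RR=S
t=13: phase=(8,22,3,4) vs β=12 → FL=S FR=W RL=S RR=S
t=14: phase=(9,23,4,5) vs β=12 → FL=S FR=W RL=S RR=S
t=44: phase=(15,5,10,11) vs β=12 → FL=W FR=S RL=S RR=S


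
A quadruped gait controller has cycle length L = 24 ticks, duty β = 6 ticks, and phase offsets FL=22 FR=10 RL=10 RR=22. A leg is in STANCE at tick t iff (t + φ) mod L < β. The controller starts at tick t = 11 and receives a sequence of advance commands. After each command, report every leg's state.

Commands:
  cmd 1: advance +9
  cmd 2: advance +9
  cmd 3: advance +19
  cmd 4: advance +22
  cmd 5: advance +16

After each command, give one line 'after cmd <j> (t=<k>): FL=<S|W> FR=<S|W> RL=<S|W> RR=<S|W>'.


after cmd 1 (t=20): FL=W FR=W RL=W RR=W
after cmd 2 (t=29): FL=S FR=W RL=W RR=S
after cmd 3 (t=48): FL=W FR=W RL=W RR=W
after cmd 4 (t=70): FL=W FR=W RL=W RR=W
after cmd 5 (t=86): FL=W FR=S RL=S RR=W

start t=11: FL=W FR=W RL=W RR=W
cmd 1: advance +9 → t=20, phase=(18,6,6,18) → FL=W FR=W RL=W RR=W
cmd 2: advance +9 → t=29, phase=(3,15,15,3) → FL=S FR=W RL=W RR=S
cmd 3: advance +19 → t=48, phase=(22,10,10,22) → FL=W FR=W RL=W RR=W
cmd 4: advance +22 → t=70, phase=(20,8,8,20) → FL=W FR=W RL=W RR=W
cmd 5: advance +16 → t=86, phase=(12,0,0,12) → FL=W FR=S RL=S RR=W


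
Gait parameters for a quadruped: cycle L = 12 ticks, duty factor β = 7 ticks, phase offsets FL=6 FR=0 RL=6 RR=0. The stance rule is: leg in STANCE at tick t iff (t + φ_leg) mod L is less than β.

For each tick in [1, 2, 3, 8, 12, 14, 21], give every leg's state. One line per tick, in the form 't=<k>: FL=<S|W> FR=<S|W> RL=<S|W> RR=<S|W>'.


t=1: phase=(7,1,7,1) vs β=7 → FL=W FR=S RL=W RR=S
t=2: phase=(8,2,8,2) vs β=7 → FL=W FR=S RL=W RR=S
t=3: phase=(9,3,9,3) vs β=7 → FL=W FR=S RL=W RR=S
t=8: phase=(2,8,2,8) vs β=7 → FL=S FR=W RL=S RR=W
t=12: phase=(6,0,6,0) vs β=7 → FL=S FR=S RL=S RR=S
t=14: phase=(8,2,8,2) vs β=7 → FL=W FR=S RL=W RR=S
t=21: phase=(3,9,3,9) vs β=7 → FL=S FR=W RL=S RR=W

t=1: FL=W FR=S RL=W RR=S
t=2: FL=W FR=S RL=W RR=S
t=3: FL=W FR=S RL=W RR=S
t=8: FL=S FR=W RL=S RR=W
t=12: FL=S FR=S RL=S RR=S
t=14: FL=W FR=S RL=W RR=S
t=21: FL=S FR=W RL=S RR=W


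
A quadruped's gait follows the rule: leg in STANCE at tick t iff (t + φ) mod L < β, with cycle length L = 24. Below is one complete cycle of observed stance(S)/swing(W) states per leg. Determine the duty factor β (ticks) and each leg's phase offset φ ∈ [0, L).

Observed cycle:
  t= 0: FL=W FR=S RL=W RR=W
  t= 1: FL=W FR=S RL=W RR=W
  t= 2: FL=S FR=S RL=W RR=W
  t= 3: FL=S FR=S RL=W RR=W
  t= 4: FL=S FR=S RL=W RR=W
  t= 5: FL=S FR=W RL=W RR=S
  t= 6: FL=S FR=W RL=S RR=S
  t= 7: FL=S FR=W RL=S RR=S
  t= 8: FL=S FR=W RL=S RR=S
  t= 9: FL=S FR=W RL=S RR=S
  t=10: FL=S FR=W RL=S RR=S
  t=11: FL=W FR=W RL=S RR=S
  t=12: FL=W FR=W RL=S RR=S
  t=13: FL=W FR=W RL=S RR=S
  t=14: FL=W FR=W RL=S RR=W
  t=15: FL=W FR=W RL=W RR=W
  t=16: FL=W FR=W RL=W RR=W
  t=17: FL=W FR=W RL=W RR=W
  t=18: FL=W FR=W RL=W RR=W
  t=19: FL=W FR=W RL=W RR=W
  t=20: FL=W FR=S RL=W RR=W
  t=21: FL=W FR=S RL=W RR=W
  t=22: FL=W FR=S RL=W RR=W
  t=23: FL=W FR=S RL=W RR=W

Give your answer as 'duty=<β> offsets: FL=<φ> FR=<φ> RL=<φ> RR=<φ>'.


duty=9 offsets: FL=22 FR=4 RL=18 RR=19

duty β = stance ticks per leg = 9
FL: stance ticks = 9; W→S at t=2 → φ=22
FR: stance ticks = 9; W→S at t=20 → φ=4
RL: stance ticks = 9; W→S at t=6 → φ=18
RR: stance ticks = 9; W→S at t=5 → φ=19


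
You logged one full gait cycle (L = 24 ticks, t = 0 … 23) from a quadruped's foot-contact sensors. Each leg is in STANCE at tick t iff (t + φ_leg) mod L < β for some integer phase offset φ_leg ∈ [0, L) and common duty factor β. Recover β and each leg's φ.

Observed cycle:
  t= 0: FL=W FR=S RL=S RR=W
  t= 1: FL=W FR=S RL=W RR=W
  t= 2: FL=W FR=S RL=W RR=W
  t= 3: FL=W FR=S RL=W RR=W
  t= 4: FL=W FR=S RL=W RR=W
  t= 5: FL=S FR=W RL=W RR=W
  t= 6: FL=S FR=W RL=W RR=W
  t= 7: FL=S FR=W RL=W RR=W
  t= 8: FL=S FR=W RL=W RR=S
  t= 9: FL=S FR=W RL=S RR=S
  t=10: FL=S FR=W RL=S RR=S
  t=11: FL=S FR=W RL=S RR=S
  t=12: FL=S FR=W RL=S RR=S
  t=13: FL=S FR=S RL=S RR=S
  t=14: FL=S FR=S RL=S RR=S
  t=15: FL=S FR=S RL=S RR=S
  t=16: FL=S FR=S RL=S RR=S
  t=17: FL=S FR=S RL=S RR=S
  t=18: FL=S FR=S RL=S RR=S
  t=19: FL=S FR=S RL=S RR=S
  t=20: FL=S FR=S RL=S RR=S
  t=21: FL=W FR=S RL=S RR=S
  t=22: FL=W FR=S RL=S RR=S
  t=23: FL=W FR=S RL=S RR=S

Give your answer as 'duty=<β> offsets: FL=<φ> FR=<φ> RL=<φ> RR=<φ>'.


duty β = stance ticks per leg = 16
FL: stance ticks = 16; W→S at t=5 → φ=19
FR: stance ticks = 16; W→S at t=13 → φ=11
RL: stance ticks = 16; W→S at t=9 → φ=15
RR: stance ticks = 16; W→S at t=8 → φ=16

duty=16 offsets: FL=19 FR=11 RL=15 RR=16
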